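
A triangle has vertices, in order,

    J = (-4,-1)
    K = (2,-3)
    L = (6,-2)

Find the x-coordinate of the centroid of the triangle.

Apply the surveyor's formula. First the cross-terms c_i = x_i·y_{i+1} − x_{i+1}·y_i:
  14, 14, -14  ⇒  2A = 14, A = 7.
Then Σ (x_i + x_{i+1})·c_i = 56, so x̄ = 56 / (6·7) = 4/3.

4/3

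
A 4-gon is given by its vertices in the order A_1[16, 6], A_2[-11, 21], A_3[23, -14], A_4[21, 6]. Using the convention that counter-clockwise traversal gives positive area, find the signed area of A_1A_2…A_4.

267.5

Apply the shoelace formula: 2A = Σ (x_i·y_{i+1} − x_{i+1}·y_i), indices taken mod 4.
Cross-terms: 402, -329, 432, 30  ⇒  Σ = 535
Signed area = Σ/2 = 267.5 (positive ⇒ counter-clockwise traversal).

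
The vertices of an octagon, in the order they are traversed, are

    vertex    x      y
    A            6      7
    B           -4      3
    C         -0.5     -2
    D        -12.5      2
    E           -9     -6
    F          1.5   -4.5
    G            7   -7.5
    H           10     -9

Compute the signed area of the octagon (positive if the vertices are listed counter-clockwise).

Cross-terms: 46, 9.5, -26, 93, 49.5, 20.25, 12, 124  ⇒  Σ = 328.25
Signed area = Σ/2 = 164.125 (positive ⇒ counter-clockwise traversal).

164.125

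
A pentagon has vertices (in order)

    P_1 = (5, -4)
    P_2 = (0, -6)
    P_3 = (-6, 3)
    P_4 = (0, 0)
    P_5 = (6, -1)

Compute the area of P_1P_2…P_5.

Apply the surveyor's formula: 2A = Σ (x_i·y_{i+1} − x_{i+1}·y_i), indices taken mod 5.
Σ = (-30) + (-36) + (0) + (0) + (-19) = -85
Area = |Σ|/2 = 42.5.

42.5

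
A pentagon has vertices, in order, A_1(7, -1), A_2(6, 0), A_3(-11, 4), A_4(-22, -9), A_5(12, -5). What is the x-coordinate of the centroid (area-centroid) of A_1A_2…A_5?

Apply Gauss's area formula. First the cross-terms c_i = x_i·y_{i+1} − x_{i+1}·y_i:
  6, 24, 187, 218, 23  ⇒  2A = 458, A = 229.
Then Σ (x_i + x_{i+1})·c_i = -7956, so x̄ = -7956 / (6·229) = -1326/229.

-1326/229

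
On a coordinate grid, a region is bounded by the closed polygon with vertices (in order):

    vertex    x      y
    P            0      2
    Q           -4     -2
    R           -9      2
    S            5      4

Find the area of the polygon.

27

Apply the surveyor's formula: 2A = Σ (x_i·y_{i+1} − x_{i+1}·y_i), indices taken mod 4.
Cross-terms: 8, -26, -46, 10  ⇒  Σ = -54
Area = |Σ|/2 = 27.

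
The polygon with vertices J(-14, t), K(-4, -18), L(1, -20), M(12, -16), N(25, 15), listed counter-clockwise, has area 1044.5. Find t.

25

The doubled signed area Σ (x_i y_{i+1} − x_{i+1} y_i) is linear in t.
With t=0 it equals 1364; the coefficient of t is 29 (from the two edges through J).
So 29·t + 1364 = 2·1044.5 = 2089 ⇒ t = 25.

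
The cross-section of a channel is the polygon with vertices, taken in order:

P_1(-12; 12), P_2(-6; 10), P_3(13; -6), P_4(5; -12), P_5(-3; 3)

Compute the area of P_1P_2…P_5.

144.5

Apply the shoelace (surveyor's) formula: 2A = Σ (x_i·y_{i+1} − x_{i+1}·y_i), indices taken mod 5.
Cross-terms: -48, -94, -126, -21, 0  ⇒  Σ = -289
Area = |Σ|/2 = 144.5.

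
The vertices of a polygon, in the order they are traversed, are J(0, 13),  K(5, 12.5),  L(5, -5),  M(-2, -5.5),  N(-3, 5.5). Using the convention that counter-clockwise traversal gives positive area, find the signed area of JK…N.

-128.25

Apply the shoelace formula: 2A = Σ (x_i·y_{i+1} − x_{i+1}·y_i), indices taken mod 5.
Σ = (-65) + (-87.5) + (-37.5) + (-27.5) + (-39) = -256.5
Signed area = Σ/2 = -128.25 (negative ⇒ clockwise traversal).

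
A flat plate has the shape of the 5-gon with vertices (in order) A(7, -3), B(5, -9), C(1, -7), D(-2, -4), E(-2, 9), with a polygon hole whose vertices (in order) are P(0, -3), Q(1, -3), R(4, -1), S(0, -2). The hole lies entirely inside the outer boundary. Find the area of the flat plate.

84.5

Outer boundary:
Apply Gauss's area formula: 2A = Σ (x_i·y_{i+1} − x_{i+1}·y_i), indices taken mod 5.
Cross-terms: -48, -26, -18, -26, -57  ⇒  Σ = -175
Area = |Σ|/2 = 87.5.
Hole:
Apply Gauss's area formula: 2A = Σ (x_i·y_{i+1} − x_{i+1}·y_i), indices taken mod 4.
P→Q: (0)(-3) − (1)(-3) = 3
Q→R: (1)(-1) − (4)(-3) = 11
R→S: (4)(-2) − (0)(-1) = -8
S→P: (0)(-3) − (0)(-2) = 0
Σ = 6
Area = |Σ|/2 = 3.
Net area = 87.5 − 3 = 84.5.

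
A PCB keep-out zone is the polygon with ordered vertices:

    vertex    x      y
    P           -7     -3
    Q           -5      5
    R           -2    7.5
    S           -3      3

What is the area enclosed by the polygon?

Apply the shoelace (surveyor's) formula: 2A = Σ (x_i·y_{i+1} − x_{i+1}·y_i), indices taken mod 4.
Cross-terms: -50, -27.5, 16.5, 30  ⇒  Σ = -31
Area = |Σ|/2 = 15.5.

15.5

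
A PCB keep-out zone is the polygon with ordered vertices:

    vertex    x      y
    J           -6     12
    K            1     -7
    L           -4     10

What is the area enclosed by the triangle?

Apply Gauss's area formula: 2A = Σ (x_i·y_{i+1} − x_{i+1}·y_i), indices taken mod 3.
Cross-terms: 30, -18, 12  ⇒  Σ = 24
Area = |Σ|/2 = 12.

12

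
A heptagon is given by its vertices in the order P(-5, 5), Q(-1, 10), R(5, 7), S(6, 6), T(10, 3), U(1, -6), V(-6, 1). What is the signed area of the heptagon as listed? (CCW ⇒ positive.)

Apply the shoelace (surveyor's) formula: 2A = Σ (x_i·y_{i+1} − x_{i+1}·y_i), indices taken mod 7.
Σ = (-45) + (-57) + (-12) + (-42) + (-63) + (-35) + (-25) = -279
Signed area = Σ/2 = -139.5 (negative ⇒ clockwise traversal).

-139.5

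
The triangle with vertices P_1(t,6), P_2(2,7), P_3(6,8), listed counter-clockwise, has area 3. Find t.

-8

Write out the shoelace sum; only the two edges meeting at P_1 involve t:
2·Area = [(6·6 − t·8) + (t·7 − 2·6)] + -26
       = -1·t + -2 = 6
⇒ t = -8.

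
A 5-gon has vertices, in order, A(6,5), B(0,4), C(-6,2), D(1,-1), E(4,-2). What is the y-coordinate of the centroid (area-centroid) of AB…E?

Apply the shoelace formula. First the cross-terms c_i = x_i·y_{i+1} − x_{i+1}·y_i:
  24, 24, 4, 2, 32  ⇒  2A = 86, A = 43.
Then Σ (y_i + y_{i+1})·c_i = 454, so ȳ = 454 / (6·43) = 227/129.

227/129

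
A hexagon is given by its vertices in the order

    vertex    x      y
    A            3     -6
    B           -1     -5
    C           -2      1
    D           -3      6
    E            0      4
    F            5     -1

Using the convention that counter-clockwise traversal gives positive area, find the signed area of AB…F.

-50

Σ = (-21) + (-11) + (-9) + (-12) + (-20) + (-27) = -100
Signed area = Σ/2 = -50 (negative ⇒ clockwise traversal).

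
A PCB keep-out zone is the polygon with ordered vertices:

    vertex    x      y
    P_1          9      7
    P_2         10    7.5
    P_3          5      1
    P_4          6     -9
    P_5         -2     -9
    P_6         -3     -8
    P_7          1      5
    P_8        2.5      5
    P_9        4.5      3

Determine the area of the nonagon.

94.5

Apply the shoelace (surveyor's) formula: 2A = Σ (x_i·y_{i+1} − x_{i+1}·y_i), indices taken mod 9.
Σ = (-2.5) + (-27.5) + (-51) + (-72) + (-11) + (-7) + (-7.5) + (-15) + (4.5) = -189
Area = |Σ|/2 = 94.5.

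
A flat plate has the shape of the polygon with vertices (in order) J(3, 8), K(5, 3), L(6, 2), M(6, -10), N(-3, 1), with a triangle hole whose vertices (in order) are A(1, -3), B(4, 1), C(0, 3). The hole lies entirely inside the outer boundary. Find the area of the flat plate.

70

Outer boundary:
Apply the shoelace formula: 2A = Σ (x_i·y_{i+1} − x_{i+1}·y_i), indices taken mod 5.
J→K: (3)(3) − (5)(8) = -31
K→L: (5)(2) − (6)(3) = -8
L→M: (6)(-10) − (6)(2) = -72
M→N: (6)(1) − (-3)(-10) = -24
N→J: (-3)(8) − (3)(1) = -27
Σ = -162
Area = |Σ|/2 = 81.
Hole:
Apply Gauss's area formula: 2A = Σ (x_i·y_{i+1} − x_{i+1}·y_i), indices taken mod 3.
A→B: (1)(1) − (4)(-3) = 13
B→C: (4)(3) − (0)(1) = 12
C→A: (0)(-3) − (1)(3) = -3
Σ = 22
Area = |Σ|/2 = 11.
Net area = 81 − 11 = 70.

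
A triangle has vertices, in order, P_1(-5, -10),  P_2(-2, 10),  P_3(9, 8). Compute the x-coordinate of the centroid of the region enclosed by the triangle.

2/3

Apply Gauss's area formula. First the cross-terms c_i = x_i·y_{i+1} − x_{i+1}·y_i:
  -70, -106, -50  ⇒  2A = -226, A = -113.
Then Σ (x_i + x_{i+1})·c_i = -452, so x̄ = -452 / (6·(-113)) = 2/3.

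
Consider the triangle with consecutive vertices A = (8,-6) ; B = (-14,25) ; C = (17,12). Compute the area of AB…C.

337.5

Σ = (116) + (-593) + (-198) = -675
Area = |Σ|/2 = 337.5.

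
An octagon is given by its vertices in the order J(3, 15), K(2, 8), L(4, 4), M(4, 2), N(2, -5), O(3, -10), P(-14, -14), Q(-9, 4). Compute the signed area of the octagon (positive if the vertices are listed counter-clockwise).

-289

Apply the surveyor's formula: 2A = Σ (x_i·y_{i+1} − x_{i+1}·y_i), indices taken mod 8.
Σ = (-6) + (-24) + (-8) + (-24) + (-5) + (-182) + (-182) + (-147) = -578
Signed area = Σ/2 = -289 (negative ⇒ clockwise traversal).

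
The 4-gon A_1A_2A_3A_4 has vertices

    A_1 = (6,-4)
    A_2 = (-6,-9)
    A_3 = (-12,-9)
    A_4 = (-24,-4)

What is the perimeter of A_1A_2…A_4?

|A_1A_2| = √((-12)² + (-5)²) = √169 = 13
|A_2A_3| = √((-6)² + (0)²) = √36 = 6
|A_3A_4| = √((-12)² + (5)²) = √169 = 13
|A_4A_1| = √((30)² + (0)²) = √900 = 30
Perimeter = 13 + 6 + 13 + 30 = 62.

62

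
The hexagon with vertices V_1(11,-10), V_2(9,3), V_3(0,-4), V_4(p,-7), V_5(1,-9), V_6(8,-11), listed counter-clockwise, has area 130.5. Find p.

-13

Write out the shoelace sum; only the two edges meeting at V_4 involve p:
2·Area = [(0·(-7) − p·(-4)) + (p·(-9) − 1·(-7))] + 189
       = -5·p + 196 = 261
⇒ p = -13.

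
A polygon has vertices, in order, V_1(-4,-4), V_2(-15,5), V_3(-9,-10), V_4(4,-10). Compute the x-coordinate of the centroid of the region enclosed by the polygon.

Apply the shoelace (surveyor's) formula. First the cross-terms c_i = x_i·y_{i+1} − x_{i+1}·y_i:
  -80, 195, 130, -56  ⇒  2A = 189, A = 94.5.
Then Σ (x_i + x_{i+1})·c_i = -3810, so x̄ = -3810 / (6·94.5) = -1270/189.

-1270/189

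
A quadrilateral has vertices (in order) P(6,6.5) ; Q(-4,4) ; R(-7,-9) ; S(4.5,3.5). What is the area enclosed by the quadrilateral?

69.125

Σ = (50) + (64) + (16) + (8.25) = 138.25
Area = |Σ|/2 = 69.125.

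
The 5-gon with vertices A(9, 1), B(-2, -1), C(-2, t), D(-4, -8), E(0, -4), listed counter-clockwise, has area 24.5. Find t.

Write out the shoelace sum; only the two edges meeting at C involve t:
2·Area = [((-2)·t − (-2)·(-1)) + ((-2)·(-8) − (-4)·t)] + 45
       = 2·t + 59 = 49
⇒ t = -5.

-5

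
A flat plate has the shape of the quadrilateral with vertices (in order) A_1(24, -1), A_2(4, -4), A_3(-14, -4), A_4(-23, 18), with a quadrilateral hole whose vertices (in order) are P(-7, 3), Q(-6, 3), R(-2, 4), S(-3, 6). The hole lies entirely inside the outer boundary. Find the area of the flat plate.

Outer boundary:
Apply the shoelace formula: 2A = Σ (x_i·y_{i+1} − x_{i+1}·y_i), indices taken mod 4.
Σ = (-92) + (-72) + (-344) + (-409) = -917
Area = |Σ|/2 = 458.5.
Hole:
Apply Gauss's area formula: 2A = Σ (x_i·y_{i+1} − x_{i+1}·y_i), indices taken mod 4.
Σ = (-3) + (-18) + (0) + (33) = 12
Area = |Σ|/2 = 6.
Net area = 458.5 − 6 = 452.5.

452.5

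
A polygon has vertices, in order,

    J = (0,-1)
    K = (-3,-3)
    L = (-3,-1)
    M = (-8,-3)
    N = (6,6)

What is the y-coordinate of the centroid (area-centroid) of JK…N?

Apply the shoelace (surveyor's) formula. First the cross-terms c_i = x_i·y_{i+1} − x_{i+1}·y_i:
  -3, -6, 1, -30, -6  ⇒  2A = -44, A = -22.
Then Σ (y_i + y_{i+1})·c_i = -88, so ȳ = -88 / (6·(-22)) = 2/3.

2/3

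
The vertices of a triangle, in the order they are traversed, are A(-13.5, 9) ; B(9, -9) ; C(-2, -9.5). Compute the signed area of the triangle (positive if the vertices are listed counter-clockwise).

-104.625

Apply the surveyor's formula: 2A = Σ (x_i·y_{i+1} − x_{i+1}·y_i), indices taken mod 3.
Cross-terms: 40.5, -103.5, -146.25  ⇒  Σ = -209.25
Signed area = Σ/2 = -104.625 (negative ⇒ clockwise traversal).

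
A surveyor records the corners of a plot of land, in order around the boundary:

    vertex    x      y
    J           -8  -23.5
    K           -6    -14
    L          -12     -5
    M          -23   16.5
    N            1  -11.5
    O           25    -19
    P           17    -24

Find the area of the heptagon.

416

Apply Gauss's area formula: 2A = Σ (x_i·y_{i+1} − x_{i+1}·y_i), indices taken mod 7.
Cross-terms: -29, -138, -313, 248, 268.5, -277, -591.5  ⇒  Σ = -832
Area = |Σ|/2 = 416.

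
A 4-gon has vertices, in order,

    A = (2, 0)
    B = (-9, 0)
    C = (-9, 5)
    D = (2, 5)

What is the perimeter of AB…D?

32

|AB| = √((-11)² + (0)²) = √121 = 11
|BC| = √((0)² + (5)²) = √25 = 5
|CD| = √((11)² + (0)²) = √121 = 11
|DA| = √((0)² + (-5)²) = √25 = 5
Perimeter = 11 + 5 + 11 + 5 = 32.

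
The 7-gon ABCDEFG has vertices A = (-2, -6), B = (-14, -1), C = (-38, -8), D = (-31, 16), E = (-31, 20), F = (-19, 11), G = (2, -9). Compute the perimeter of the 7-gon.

|AB| = √((-12)² + (5)²) = √169 = 13
|BC| = √((-24)² + (-7)²) = √625 = 25
|CD| = √((7)² + (24)²) = √625 = 25
|DE| = √((0)² + (4)²) = √16 = 4
|EF| = √((12)² + (-9)²) = √225 = 15
|FG| = √((21)² + (-20)²) = √841 = 29
|GA| = √((-4)² + (3)²) = √25 = 5
Perimeter = 13 + 25 + 25 + 4 + 15 + 29 + 5 = 116.

116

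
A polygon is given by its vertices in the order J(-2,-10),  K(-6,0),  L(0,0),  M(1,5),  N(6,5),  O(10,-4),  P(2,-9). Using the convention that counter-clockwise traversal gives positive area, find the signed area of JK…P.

J→K: (-2)(0) − (-6)(-10) = -60
K→L: (-6)(0) − (0)(0) = 0
L→M: (0)(5) − (1)(0) = 0
M→N: (1)(5) − (6)(5) = -25
N→O: (6)(-4) − (10)(5) = -74
O→P: (10)(-9) − (2)(-4) = -82
P→J: (2)(-10) − (-2)(-9) = -38
Σ = -279
Signed area = Σ/2 = -139.5 (negative ⇒ clockwise traversal).

-139.5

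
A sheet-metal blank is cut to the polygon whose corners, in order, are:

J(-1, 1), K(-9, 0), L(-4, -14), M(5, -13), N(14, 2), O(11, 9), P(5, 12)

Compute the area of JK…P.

328.5

Apply the shoelace formula: 2A = Σ (x_i·y_{i+1} − x_{i+1}·y_i), indices taken mod 7.
Σ = (9) + (126) + (122) + (192) + (104) + (87) + (17) = 657
Area = |Σ|/2 = 328.5.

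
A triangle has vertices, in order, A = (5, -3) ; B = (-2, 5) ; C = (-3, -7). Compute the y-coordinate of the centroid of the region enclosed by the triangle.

-5/3

Apply the shoelace (surveyor's) formula. First the cross-terms c_i = x_i·y_{i+1} − x_{i+1}·y_i:
  19, 29, 44  ⇒  2A = 92, A = 46.
Then Σ (y_i + y_{i+1})·c_i = -460, so ȳ = -460 / (6·46) = -5/3.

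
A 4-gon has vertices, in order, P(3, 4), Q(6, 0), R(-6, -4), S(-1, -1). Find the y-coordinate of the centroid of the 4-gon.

13/141

Apply the shoelace (surveyor's) formula. First the cross-terms c_i = x_i·y_{i+1} − x_{i+1}·y_i:
  -24, -24, 2, -1  ⇒  2A = -47, A = -23.5.
Then Σ (y_i + y_{i+1})·c_i = -13, so ȳ = -13 / (6·(-23.5)) = 13/141.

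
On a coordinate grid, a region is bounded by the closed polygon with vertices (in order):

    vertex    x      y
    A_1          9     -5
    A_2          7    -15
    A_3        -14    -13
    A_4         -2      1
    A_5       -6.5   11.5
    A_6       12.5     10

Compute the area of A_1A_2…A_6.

409.375

A_1→A_2: (9)(-15) − (7)(-5) = -100
A_2→A_3: (7)(-13) − (-14)(-15) = -301
A_3→A_4: (-14)(1) − (-2)(-13) = -40
A_4→A_5: (-2)(11.5) − (-6.5)(1) = -16.5
A_5→A_6: (-6.5)(10) − (12.5)(11.5) = -208.75
A_6→A_1: (12.5)(-5) − (9)(10) = -152.5
Σ = -818.75
Area = |Σ|/2 = 409.375.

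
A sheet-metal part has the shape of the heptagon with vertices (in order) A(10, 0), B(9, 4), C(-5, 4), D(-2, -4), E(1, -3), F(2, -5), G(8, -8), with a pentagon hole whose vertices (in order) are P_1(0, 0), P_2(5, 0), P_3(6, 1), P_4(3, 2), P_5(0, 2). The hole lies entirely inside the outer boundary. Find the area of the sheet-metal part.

109.5

Outer boundary:
Cross-terms: 40, 56, 28, 10, 1, 24, 80  ⇒  Σ = 239
Area = |Σ|/2 = 119.5.
Hole:
Σ = (0) + (5) + (9) + (6) + (0) = 20
Area = |Σ|/2 = 10.
Net area = 119.5 − 10 = 109.5.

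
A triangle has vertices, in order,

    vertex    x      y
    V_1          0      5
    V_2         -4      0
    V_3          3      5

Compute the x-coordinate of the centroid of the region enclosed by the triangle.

-1/3

Apply the shoelace formula. First the cross-terms c_i = x_i·y_{i+1} − x_{i+1}·y_i:
  20, -20, 15  ⇒  2A = 15, A = 7.5.
Then Σ (x_i + x_{i+1})·c_i = -15, so x̄ = -15 / (6·7.5) = -1/3.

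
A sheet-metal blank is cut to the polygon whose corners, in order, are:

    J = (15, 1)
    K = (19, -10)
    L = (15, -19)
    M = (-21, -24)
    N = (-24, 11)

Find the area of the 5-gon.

Σ = (-169) + (-211) + (-759) + (-807) + (-189) = -2135
Area = |Σ|/2 = 1067.5.

1067.5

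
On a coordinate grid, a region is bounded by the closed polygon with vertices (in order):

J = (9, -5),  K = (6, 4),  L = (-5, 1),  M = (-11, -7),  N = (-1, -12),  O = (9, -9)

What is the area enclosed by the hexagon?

208

Apply the shoelace (surveyor's) formula: 2A = Σ (x_i·y_{i+1} − x_{i+1}·y_i), indices taken mod 6.
J→K: (9)(4) − (6)(-5) = 66
K→L: (6)(1) − (-5)(4) = 26
L→M: (-5)(-7) − (-11)(1) = 46
M→N: (-11)(-12) − (-1)(-7) = 125
N→O: (-1)(-9) − (9)(-12) = 117
O→J: (9)(-5) − (9)(-9) = 36
Σ = 416
Area = |Σ|/2 = 208.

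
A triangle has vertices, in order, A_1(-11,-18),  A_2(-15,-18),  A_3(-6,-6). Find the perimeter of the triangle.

|A_1A_2| = √((-4)² + (0)²) = √16 = 4
|A_2A_3| = √((9)² + (12)²) = √225 = 15
|A_3A_1| = √((-5)² + (-12)²) = √169 = 13
Perimeter = 4 + 15 + 13 = 32.

32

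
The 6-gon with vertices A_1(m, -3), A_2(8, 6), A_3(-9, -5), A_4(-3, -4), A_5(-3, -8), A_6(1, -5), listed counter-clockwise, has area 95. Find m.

9

The doubled signed area Σ (x_i y_{i+1} − x_{i+1} y_i) is linear in m.
With m=0 it equals 91; the coefficient of m is 11 (from the two edges through A_1).
So 11·m + 91 = 2·95 = 190 ⇒ m = 9.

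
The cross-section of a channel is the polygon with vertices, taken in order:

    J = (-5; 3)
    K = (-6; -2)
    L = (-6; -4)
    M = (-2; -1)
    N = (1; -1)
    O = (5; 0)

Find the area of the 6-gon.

Apply the shoelace formula: 2A = Σ (x_i·y_{i+1} − x_{i+1}·y_i), indices taken mod 6.
J→K: (-5)(-2) − (-6)(3) = 28
K→L: (-6)(-4) − (-6)(-2) = 12
L→M: (-6)(-1) − (-2)(-4) = -2
M→N: (-2)(-1) − (1)(-1) = 3
N→O: (1)(0) − (5)(-1) = 5
O→J: (5)(3) − (-5)(0) = 15
Σ = 61
Area = |Σ|/2 = 30.5.

30.5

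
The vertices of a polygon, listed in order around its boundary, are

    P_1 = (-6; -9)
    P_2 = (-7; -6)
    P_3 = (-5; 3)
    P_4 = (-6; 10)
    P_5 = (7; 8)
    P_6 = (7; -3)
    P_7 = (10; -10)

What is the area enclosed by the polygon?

247.5

Σ = (-27) + (-51) + (-32) + (-118) + (-77) + (-40) + (-150) = -495
Area = |Σ|/2 = 247.5.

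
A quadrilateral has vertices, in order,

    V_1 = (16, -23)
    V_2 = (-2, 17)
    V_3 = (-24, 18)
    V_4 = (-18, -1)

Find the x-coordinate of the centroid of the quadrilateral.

Apply the shoelace (surveyor's) formula. First the cross-terms c_i = x_i·y_{i+1} − x_{i+1}·y_i:
  226, 372, 348, 430  ⇒  2A = 1376, A = 688.
Then Σ (x_i + x_{i+1})·c_i = -21984, so x̄ = -21984 / (6·688) = -229/43.

-229/43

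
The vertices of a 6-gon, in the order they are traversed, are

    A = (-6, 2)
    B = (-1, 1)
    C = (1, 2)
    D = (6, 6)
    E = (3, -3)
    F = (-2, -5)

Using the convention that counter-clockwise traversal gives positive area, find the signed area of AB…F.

Apply the surveyor's formula: 2A = Σ (x_i·y_{i+1} − x_{i+1}·y_i), indices taken mod 6.
A→B: (-6)(1) − (-1)(2) = -4
B→C: (-1)(2) − (1)(1) = -3
C→D: (1)(6) − (6)(2) = -6
D→E: (6)(-3) − (3)(6) = -36
E→F: (3)(-5) − (-2)(-3) = -21
F→A: (-2)(2) − (-6)(-5) = -34
Σ = -104
Signed area = Σ/2 = -52 (negative ⇒ clockwise traversal).

-52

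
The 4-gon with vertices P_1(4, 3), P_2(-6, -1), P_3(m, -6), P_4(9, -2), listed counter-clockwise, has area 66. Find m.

Write out the shoelace sum; only the two edges meeting at P_3 involve m:
2·Area = [((-6)·(-6) − m·(-1)) + (m·(-2) − 9·(-6))] + 49
       = -1·m + 139 = 132
⇒ m = 7.

7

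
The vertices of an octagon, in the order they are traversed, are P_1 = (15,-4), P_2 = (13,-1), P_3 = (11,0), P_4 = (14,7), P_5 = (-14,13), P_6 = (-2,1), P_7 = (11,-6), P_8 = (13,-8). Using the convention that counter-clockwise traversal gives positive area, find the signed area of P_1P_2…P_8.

238

Apply the shoelace (surveyor's) formula: 2A = Σ (x_i·y_{i+1} − x_{i+1}·y_i), indices taken mod 8.
Σ = (37) + (11) + (77) + (280) + (12) + (1) + (-10) + (68) = 476
Signed area = Σ/2 = 238 (positive ⇒ counter-clockwise traversal).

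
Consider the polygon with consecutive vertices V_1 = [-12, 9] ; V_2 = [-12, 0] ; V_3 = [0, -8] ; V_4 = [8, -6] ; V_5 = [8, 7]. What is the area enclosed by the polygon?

264

V_1→V_2: (-12)(0) − (-12)(9) = 108
V_2→V_3: (-12)(-8) − (0)(0) = 96
V_3→V_4: (0)(-6) − (8)(-8) = 64
V_4→V_5: (8)(7) − (8)(-6) = 104
V_5→V_1: (8)(9) − (-12)(7) = 156
Σ = 528
Area = |Σ|/2 = 264.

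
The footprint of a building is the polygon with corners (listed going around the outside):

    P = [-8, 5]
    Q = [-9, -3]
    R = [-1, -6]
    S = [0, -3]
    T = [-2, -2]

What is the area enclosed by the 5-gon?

Apply the shoelace (surveyor's) formula: 2A = Σ (x_i·y_{i+1} − x_{i+1}·y_i), indices taken mod 5.
Σ = (69) + (51) + (3) + (-6) + (-26) = 91
Area = |Σ|/2 = 45.5.

45.5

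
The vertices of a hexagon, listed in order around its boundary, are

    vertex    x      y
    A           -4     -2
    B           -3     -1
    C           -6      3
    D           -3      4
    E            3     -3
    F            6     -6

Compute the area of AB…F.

35.5

Apply the shoelace formula: 2A = Σ (x_i·y_{i+1} − x_{i+1}·y_i), indices taken mod 6.
Σ = (-2) + (-15) + (-15) + (-3) + (0) + (-36) = -71
Area = |Σ|/2 = 35.5.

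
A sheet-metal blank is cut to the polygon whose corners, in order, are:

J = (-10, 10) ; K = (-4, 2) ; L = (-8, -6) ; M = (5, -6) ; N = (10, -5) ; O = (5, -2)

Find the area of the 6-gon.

104

Apply Gauss's area formula: 2A = Σ (x_i·y_{i+1} − x_{i+1}·y_i), indices taken mod 6.
J→K: (-10)(2) − (-4)(10) = 20
K→L: (-4)(-6) − (-8)(2) = 40
L→M: (-8)(-6) − (5)(-6) = 78
M→N: (5)(-5) − (10)(-6) = 35
N→O: (10)(-2) − (5)(-5) = 5
O→J: (5)(10) − (-10)(-2) = 30
Σ = 208
Area = |Σ|/2 = 104.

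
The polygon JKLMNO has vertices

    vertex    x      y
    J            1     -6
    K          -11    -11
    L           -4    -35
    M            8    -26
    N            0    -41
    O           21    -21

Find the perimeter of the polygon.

|JK| = √((-12)² + (-5)²) = √169 = 13
|KL| = √((7)² + (-24)²) = √625 = 25
|LM| = √((12)² + (9)²) = √225 = 15
|MN| = √((-8)² + (-15)²) = √289 = 17
|NO| = √((21)² + (20)²) = √841 = 29
|OJ| = √((-20)² + (15)²) = √625 = 25
Perimeter = 13 + 25 + 15 + 17 + 29 + 25 = 124.

124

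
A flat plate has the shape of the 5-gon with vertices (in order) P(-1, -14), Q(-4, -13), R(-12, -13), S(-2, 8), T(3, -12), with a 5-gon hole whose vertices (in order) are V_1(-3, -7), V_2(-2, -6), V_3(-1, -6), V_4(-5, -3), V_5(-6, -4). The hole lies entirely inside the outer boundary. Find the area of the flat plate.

Outer boundary:
Apply the shoelace formula: 2A = Σ (x_i·y_{i+1} − x_{i+1}·y_i), indices taken mod 5.
P→Q: (-1)(-13) − (-4)(-14) = -43
Q→R: (-4)(-13) − (-12)(-13) = -104
R→S: (-12)(8) − (-2)(-13) = -122
S→T: (-2)(-12) − (3)(8) = 0
T→P: (3)(-14) − (-1)(-12) = -54
Σ = -323
Area = |Σ|/2 = 161.5.
Hole:
Apply the shoelace (surveyor's) formula: 2A = Σ (x_i·y_{i+1} − x_{i+1}·y_i), indices taken mod 5.
V_1→V_2: (-3)(-6) − (-2)(-7) = 4
V_2→V_3: (-2)(-6) − (-1)(-6) = 6
V_3→V_4: (-1)(-3) − (-5)(-6) = -27
V_4→V_5: (-5)(-4) − (-6)(-3) = 2
V_5→V_1: (-6)(-7) − (-3)(-4) = 30
Σ = 15
Area = |Σ|/2 = 7.5.
Net area = 161.5 − 7.5 = 154.

154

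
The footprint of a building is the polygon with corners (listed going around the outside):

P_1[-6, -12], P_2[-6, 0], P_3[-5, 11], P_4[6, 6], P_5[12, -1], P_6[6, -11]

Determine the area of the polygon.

288

Σ = (-72) + (-66) + (-96) + (-78) + (-126) + (-138) = -576
Area = |Σ|/2 = 288.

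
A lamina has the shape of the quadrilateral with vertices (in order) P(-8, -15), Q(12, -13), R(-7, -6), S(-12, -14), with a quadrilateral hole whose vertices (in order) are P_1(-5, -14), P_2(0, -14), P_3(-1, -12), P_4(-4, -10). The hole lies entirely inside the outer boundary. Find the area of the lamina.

95.5

Outer boundary:
Apply Gauss's area formula: 2A = Σ (x_i·y_{i+1} − x_{i+1}·y_i), indices taken mod 4.
Σ = (284) + (-163) + (26) + (68) = 215
Area = |Σ|/2 = 107.5.
Hole:
Apply the shoelace formula: 2A = Σ (x_i·y_{i+1} − x_{i+1}·y_i), indices taken mod 4.
Cross-terms: 70, -14, -38, 6  ⇒  Σ = 24
Area = |Σ|/2 = 12.
Net area = 107.5 − 12 = 95.5.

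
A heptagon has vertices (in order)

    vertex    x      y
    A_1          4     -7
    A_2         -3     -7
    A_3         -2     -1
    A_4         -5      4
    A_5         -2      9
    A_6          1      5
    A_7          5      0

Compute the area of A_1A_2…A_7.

94.5

Apply Gauss's area formula: 2A = Σ (x_i·y_{i+1} − x_{i+1}·y_i), indices taken mod 7.
Σ = (-49) + (-11) + (-13) + (-37) + (-19) + (-25) + (-35) = -189
Area = |Σ|/2 = 94.5.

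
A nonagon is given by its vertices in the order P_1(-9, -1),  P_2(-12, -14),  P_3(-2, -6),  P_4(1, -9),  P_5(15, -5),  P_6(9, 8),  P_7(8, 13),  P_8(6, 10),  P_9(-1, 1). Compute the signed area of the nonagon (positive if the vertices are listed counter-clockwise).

279

Apply the shoelace formula: 2A = Σ (x_i·y_{i+1} − x_{i+1}·y_i), indices taken mod 9.
Cross-terms: 114, 44, 24, 130, 165, 53, 2, 16, 10  ⇒  Σ = 558
Signed area = Σ/2 = 279 (positive ⇒ counter-clockwise traversal).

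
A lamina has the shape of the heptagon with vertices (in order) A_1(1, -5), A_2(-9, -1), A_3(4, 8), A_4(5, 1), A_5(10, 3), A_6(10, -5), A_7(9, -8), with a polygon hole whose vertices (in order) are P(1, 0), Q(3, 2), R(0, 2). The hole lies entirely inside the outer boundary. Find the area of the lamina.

Outer boundary:
Apply the shoelace formula: 2A = Σ (x_i·y_{i+1} − x_{i+1}·y_i), indices taken mod 7.
Σ = (-46) + (-68) + (-36) + (5) + (-80) + (-35) + (-37) = -297
Area = |Σ|/2 = 148.5.
Hole:
Apply the shoelace (surveyor's) formula: 2A = Σ (x_i·y_{i+1} − x_{i+1}·y_i), indices taken mod 3.
Σ = (2) + (6) + (-2) = 6
Area = |Σ|/2 = 3.
Net area = 148.5 − 3 = 145.5.

145.5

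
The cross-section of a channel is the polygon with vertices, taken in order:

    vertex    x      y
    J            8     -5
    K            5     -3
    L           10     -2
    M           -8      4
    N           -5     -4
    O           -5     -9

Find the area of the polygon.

109.5

Σ = (1) + (20) + (24) + (52) + (25) + (97) = 219
Area = |Σ|/2 = 109.5.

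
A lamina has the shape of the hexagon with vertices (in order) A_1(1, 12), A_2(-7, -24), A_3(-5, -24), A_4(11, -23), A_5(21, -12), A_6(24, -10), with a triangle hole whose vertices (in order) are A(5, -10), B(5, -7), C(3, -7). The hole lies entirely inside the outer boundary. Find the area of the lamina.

604

Outer boundary:
Σ = (60) + (48) + (379) + (351) + (78) + (298) = 1214
Area = |Σ|/2 = 607.
Hole:
Σ = (15) + (-14) + (5) = 6
Area = |Σ|/2 = 3.
Net area = 607 − 3 = 604.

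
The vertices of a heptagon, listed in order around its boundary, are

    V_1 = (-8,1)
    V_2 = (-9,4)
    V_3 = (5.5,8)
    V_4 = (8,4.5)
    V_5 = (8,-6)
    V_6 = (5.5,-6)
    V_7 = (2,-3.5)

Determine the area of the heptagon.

Apply the surveyor's formula: 2A = Σ (x_i·y_{i+1} − x_{i+1}·y_i), indices taken mod 7.
Σ = (-23) + (-94) + (-39.25) + (-84) + (-15) + (-7.25) + (-26) = -288.5
Area = |Σ|/2 = 144.25.

144.25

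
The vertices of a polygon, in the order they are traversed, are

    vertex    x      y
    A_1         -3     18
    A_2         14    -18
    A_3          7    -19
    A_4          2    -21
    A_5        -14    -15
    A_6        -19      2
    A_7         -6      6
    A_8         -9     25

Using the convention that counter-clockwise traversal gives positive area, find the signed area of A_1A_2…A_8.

Apply the shoelace (surveyor's) formula: 2A = Σ (x_i·y_{i+1} − x_{i+1}·y_i), indices taken mod 8.
A_1→A_2: (-3)(-18) − (14)(18) = -198
A_2→A_3: (14)(-19) − (7)(-18) = -140
A_3→A_4: (7)(-21) − (2)(-19) = -109
A_4→A_5: (2)(-15) − (-14)(-21) = -324
A_5→A_6: (-14)(2) − (-19)(-15) = -313
A_6→A_7: (-19)(6) − (-6)(2) = -102
A_7→A_8: (-6)(25) − (-9)(6) = -96
A_8→A_1: (-9)(18) − (-3)(25) = -87
Σ = -1369
Signed area = Σ/2 = -684.5 (negative ⇒ clockwise traversal).

-684.5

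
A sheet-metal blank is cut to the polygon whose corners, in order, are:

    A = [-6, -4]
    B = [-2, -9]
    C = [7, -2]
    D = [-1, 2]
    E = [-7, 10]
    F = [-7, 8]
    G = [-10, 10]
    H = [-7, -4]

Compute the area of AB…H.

Cross-terms: 46, 67, 12, 4, 14, 10, 110, 4  ⇒  Σ = 267
Area = |Σ|/2 = 133.5.

133.5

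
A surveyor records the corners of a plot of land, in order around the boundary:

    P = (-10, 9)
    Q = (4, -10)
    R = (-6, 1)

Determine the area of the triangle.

18

Apply the shoelace formula: 2A = Σ (x_i·y_{i+1} − x_{i+1}·y_i), indices taken mod 3.
Cross-terms: 64, -56, -44  ⇒  Σ = -36
Area = |Σ|/2 = 18.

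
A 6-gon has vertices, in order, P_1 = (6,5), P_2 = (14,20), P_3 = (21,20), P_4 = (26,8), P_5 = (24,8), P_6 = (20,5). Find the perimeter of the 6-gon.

|P_1P_2| = √((8)² + (15)²) = √289 = 17
|P_2P_3| = √((7)² + (0)²) = √49 = 7
|P_3P_4| = √((5)² + (-12)²) = √169 = 13
|P_4P_5| = √((-2)² + (0)²) = √4 = 2
|P_5P_6| = √((-4)² + (-3)²) = √25 = 5
|P_6P_1| = √((-14)² + (0)²) = √196 = 14
Perimeter = 17 + 7 + 13 + 2 + 5 + 14 = 58.

58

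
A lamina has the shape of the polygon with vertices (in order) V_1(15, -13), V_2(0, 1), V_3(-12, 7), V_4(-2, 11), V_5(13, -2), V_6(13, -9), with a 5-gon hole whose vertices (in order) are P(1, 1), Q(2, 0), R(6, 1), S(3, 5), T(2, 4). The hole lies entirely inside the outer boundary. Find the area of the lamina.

Outer boundary:
Apply the surveyor's formula: 2A = Σ (x_i·y_{i+1} − x_{i+1}·y_i), indices taken mod 6.
Σ = (15) + (12) + (-118) + (-139) + (-91) + (-34) = -355
Area = |Σ|/2 = 177.5.
Hole:
Apply Gauss's area formula: 2A = Σ (x_i·y_{i+1} − x_{i+1}·y_i), indices taken mod 5.
Cross-terms: -2, 2, 27, 2, -2  ⇒  Σ = 27
Area = |Σ|/2 = 13.5.
Net area = 177.5 − 13.5 = 164.

164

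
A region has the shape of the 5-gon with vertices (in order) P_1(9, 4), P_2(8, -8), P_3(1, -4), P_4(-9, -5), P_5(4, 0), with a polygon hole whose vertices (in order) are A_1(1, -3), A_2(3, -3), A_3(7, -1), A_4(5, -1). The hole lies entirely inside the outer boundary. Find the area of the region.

Outer boundary:
Cross-terms: -104, -24, -41, 20, 16  ⇒  Σ = -133
Area = |Σ|/2 = 66.5.
Hole:
A_1→A_2: (1)(-3) − (3)(-3) = 6
A_2→A_3: (3)(-1) − (7)(-3) = 18
A_3→A_4: (7)(-1) − (5)(-1) = -2
A_4→A_1: (5)(-3) − (1)(-1) = -14
Σ = 8
Area = |Σ|/2 = 4.
Net area = 66.5 − 4 = 62.5.

62.5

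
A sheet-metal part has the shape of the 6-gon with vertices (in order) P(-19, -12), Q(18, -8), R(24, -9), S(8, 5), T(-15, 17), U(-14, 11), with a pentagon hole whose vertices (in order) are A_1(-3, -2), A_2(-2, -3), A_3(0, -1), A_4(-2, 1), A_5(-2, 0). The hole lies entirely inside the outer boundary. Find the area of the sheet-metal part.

Outer boundary:
Cross-terms: 368, 30, 192, 211, 73, 377  ⇒  Σ = 1251
Area = |Σ|/2 = 625.5.
Hole:
Σ = (5) + (2) + (-2) + (2) + (4) = 11
Area = |Σ|/2 = 5.5.
Net area = 625.5 − 5.5 = 620.

620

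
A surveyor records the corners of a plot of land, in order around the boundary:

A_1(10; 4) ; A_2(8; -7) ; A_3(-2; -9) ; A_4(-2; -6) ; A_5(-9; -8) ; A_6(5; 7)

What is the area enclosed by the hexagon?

Σ = (-102) + (-86) + (-6) + (-38) + (-23) + (-50) = -305
Area = |Σ|/2 = 152.5.

152.5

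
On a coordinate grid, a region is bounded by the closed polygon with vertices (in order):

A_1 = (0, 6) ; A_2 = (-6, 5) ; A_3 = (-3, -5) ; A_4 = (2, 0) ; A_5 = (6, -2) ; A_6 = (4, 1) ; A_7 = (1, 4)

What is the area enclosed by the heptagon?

Cross-terms: 36, 45, 10, -4, 14, 15, 6  ⇒  Σ = 122
Area = |Σ|/2 = 61.

61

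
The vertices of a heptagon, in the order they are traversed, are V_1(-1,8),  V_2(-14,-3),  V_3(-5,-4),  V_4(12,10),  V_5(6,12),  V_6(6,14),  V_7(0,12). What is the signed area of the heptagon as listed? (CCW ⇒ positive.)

Apply the shoelace formula: 2A = Σ (x_i·y_{i+1} − x_{i+1}·y_i), indices taken mod 7.
Cross-terms: 115, 41, -2, 84, 12, 72, 12  ⇒  Σ = 334
Signed area = Σ/2 = 167 (positive ⇒ counter-clockwise traversal).

167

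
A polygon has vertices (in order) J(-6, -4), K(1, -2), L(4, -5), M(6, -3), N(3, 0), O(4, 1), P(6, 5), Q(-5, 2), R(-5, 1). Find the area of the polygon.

65.5

Apply the shoelace formula: 2A = Σ (x_i·y_{i+1} − x_{i+1}·y_i), indices taken mod 9.
Cross-terms: 16, 3, 18, 9, 3, 14, 37, 5, 26  ⇒  Σ = 131
Area = |Σ|/2 = 65.5.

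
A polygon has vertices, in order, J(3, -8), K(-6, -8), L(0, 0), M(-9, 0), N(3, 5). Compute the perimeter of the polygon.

|JK| = √((-9)² + (0)²) = √81 = 9
|KL| = √((6)² + (8)²) = √100 = 10
|LM| = √((-9)² + (0)²) = √81 = 9
|MN| = √((12)² + (5)²) = √169 = 13
|NJ| = √((0)² + (-13)²) = √169 = 13
Perimeter = 9 + 10 + 9 + 13 + 13 = 54.

54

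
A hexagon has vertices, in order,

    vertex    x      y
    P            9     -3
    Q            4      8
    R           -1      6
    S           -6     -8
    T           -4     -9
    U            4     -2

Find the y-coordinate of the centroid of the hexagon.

Apply the shoelace (surveyor's) formula. First the cross-terms c_i = x_i·y_{i+1} − x_{i+1}·y_i:
  84, 32, 44, 22, 44, 6  ⇒  2A = 232, A = 116.
Then Σ (y_i + y_{i+1})·c_i = -108, so ȳ = -108 / (6·116) = -9/58.

-9/58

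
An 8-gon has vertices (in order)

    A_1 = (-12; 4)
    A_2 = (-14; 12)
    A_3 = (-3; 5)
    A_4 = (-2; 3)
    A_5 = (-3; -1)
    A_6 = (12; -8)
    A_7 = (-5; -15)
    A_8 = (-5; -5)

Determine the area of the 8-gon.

212

Cross-terms: -88, -34, 1, 11, 36, -220, -50, -80  ⇒  Σ = -424
Area = |Σ|/2 = 212.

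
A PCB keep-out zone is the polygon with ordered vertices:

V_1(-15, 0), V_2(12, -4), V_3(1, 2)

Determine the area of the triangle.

59

Cross-terms: 60, 28, 30  ⇒  Σ = 118
Area = |Σ|/2 = 59.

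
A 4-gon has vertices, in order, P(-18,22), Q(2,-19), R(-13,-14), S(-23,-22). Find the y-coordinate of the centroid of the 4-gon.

-751/183

Apply the shoelace formula. First the cross-terms c_i = x_i·y_{i+1} − x_{i+1}·y_i:
  298, -275, -36, -902  ⇒  2A = -915, A = -457.5.
Then Σ (y_i + y_{i+1})·c_i = 11265, so ȳ = 11265 / (6·(-457.5)) = -751/183.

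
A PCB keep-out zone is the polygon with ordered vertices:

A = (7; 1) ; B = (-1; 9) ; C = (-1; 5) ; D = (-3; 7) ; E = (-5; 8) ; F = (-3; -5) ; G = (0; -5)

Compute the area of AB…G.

93

Apply the shoelace formula: 2A = Σ (x_i·y_{i+1} − x_{i+1}·y_i), indices taken mod 7.
A→B: (7)(9) − (-1)(1) = 64
B→C: (-1)(5) − (-1)(9) = 4
C→D: (-1)(7) − (-3)(5) = 8
D→E: (-3)(8) − (-5)(7) = 11
E→F: (-5)(-5) − (-3)(8) = 49
F→G: (-3)(-5) − (0)(-5) = 15
G→A: (0)(1) − (7)(-5) = 35
Σ = 186
Area = |Σ|/2 = 93.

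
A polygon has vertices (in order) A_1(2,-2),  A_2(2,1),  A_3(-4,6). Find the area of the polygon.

9

Apply the surveyor's formula: 2A = Σ (x_i·y_{i+1} − x_{i+1}·y_i), indices taken mod 3.
A_1→A_2: (2)(1) − (2)(-2) = 6
A_2→A_3: (2)(6) − (-4)(1) = 16
A_3→A_1: (-4)(-2) − (2)(6) = -4
Σ = 18
Area = |Σ|/2 = 9.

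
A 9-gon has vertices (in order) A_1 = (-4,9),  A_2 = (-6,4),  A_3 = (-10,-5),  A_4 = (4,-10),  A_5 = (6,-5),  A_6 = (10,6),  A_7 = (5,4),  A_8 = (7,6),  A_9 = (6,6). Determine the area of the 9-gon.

Apply the shoelace formula: 2A = Σ (x_i·y_{i+1} − x_{i+1}·y_i), indices taken mod 9.
Σ = (38) + (70) + (120) + (40) + (86) + (10) + (2) + (6) + (78) = 450
Area = |Σ|/2 = 225.

225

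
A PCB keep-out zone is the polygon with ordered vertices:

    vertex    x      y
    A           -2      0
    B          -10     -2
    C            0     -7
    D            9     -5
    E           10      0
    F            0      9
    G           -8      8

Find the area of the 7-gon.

182.5

Apply the shoelace (surveyor's) formula: 2A = Σ (x_i·y_{i+1} − x_{i+1}·y_i), indices taken mod 7.
Σ = (4) + (70) + (63) + (50) + (90) + (72) + (16) = 365
Area = |Σ|/2 = 182.5.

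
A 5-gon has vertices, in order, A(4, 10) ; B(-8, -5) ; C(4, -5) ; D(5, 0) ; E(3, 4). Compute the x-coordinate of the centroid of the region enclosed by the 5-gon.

1/179

Apply Gauss's area formula. First the cross-terms c_i = x_i·y_{i+1} − x_{i+1}·y_i:
  60, 60, 25, 20, 14  ⇒  2A = 179, A = 89.5.
Then Σ (x_i + x_{i+1})·c_i = 3, so x̄ = 3 / (6·89.5) = 1/179.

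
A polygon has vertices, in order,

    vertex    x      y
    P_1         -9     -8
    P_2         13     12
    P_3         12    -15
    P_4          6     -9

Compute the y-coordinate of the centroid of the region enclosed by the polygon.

Apply Gauss's area formula. First the cross-terms c_i = x_i·y_{i+1} − x_{i+1}·y_i:
  -4, -339, -18, -129  ⇒  2A = -490, A = -245.
Then Σ (y_i + y_{i+1})·c_i = 3626, so ȳ = 3626 / (6·(-245)) = -37/15.

-37/15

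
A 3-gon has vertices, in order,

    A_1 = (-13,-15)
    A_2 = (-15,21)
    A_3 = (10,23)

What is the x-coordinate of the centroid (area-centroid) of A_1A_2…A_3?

-6

Apply the shoelace formula. First the cross-terms c_i = x_i·y_{i+1} − x_{i+1}·y_i:
  -498, -555, 149  ⇒  2A = -904, A = -452.
Then Σ (x_i + x_{i+1})·c_i = 16272, so x̄ = 16272 / (6·(-452)) = -6.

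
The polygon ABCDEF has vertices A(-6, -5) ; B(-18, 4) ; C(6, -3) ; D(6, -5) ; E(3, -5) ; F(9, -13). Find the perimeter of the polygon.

|AB| = √((-12)² + (9)²) = √225 = 15
|BC| = √((24)² + (-7)²) = √625 = 25
|CD| = √((0)² + (-2)²) = √4 = 2
|DE| = √((-3)² + (0)²) = √9 = 3
|EF| = √((6)² + (-8)²) = √100 = 10
|FA| = √((-15)² + (8)²) = √289 = 17
Perimeter = 15 + 25 + 2 + 3 + 10 + 17 = 72.

72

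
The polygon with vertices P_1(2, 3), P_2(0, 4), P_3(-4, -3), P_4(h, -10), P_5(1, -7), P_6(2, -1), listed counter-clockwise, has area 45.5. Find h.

The doubled signed area Σ (x_i y_{i+1} − x_{i+1} y_i) is linear in h.
With h=0 it equals 95; the coefficient of h is -4 (from the two edges through P_4).
So -4·h + 95 = 2·45.5 = 91 ⇒ h = 1.

1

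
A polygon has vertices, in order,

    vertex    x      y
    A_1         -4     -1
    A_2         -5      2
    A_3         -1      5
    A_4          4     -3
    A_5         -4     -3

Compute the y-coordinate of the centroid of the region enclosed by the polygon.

32/255

Apply the shoelace (surveyor's) formula. First the cross-terms c_i = x_i·y_{i+1} − x_{i+1}·y_i:
  -13, -23, -17, -24, -8  ⇒  2A = -85, A = -42.5.
Then Σ (y_i + y_{i+1})·c_i = -32, so ȳ = -32 / (6·(-42.5)) = 32/255.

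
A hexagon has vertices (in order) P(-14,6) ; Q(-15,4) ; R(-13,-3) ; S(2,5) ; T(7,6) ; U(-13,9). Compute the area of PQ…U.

119

Apply Gauss's area formula: 2A = Σ (x_i·y_{i+1} − x_{i+1}·y_i), indices taken mod 6.
Σ = (34) + (97) + (-59) + (-23) + (141) + (48) = 238
Area = |Σ|/2 = 119.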